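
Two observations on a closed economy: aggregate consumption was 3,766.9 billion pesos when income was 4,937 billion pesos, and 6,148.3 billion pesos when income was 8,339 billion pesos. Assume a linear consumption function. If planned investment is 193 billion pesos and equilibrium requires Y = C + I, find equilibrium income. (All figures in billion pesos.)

MPC = (6148.3 − 3766.9)/(8339 − 4937) = 2381.4/3402 = 0.7
a = 3766.9 − 0.7(4937) = 311
Equilibrium: Y = 311 + 0.7Y + 193
0.3Y = 504, so Y = 504/0.3 = 1680

Y = 1680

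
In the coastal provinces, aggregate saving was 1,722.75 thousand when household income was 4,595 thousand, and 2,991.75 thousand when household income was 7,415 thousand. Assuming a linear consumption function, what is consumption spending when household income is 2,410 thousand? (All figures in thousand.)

C = 1670.5

MPS = ΔS/ΔY = (2991.75 − 1722.75)/(7415 − 4595) = 1269/2820 = 0.45
MPC = 1 − MPS = 0.55
Autonomous saving = 1722.75 − 0.45(4595) = -345, so a = 345
C = 345 + 0.55(2410) = 345 + 1325.5 = 1670.5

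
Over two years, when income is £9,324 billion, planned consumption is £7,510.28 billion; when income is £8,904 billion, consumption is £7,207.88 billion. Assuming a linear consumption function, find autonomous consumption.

MPC = ΔC/ΔY = (7510.28 − 7207.88)/(9324 − 8904) = 302.4/420 = 0.72
a = C − MPC·Y = 7207.88 − 0.72(8904) = 7207.88 − 6410.88 = 797

a = 797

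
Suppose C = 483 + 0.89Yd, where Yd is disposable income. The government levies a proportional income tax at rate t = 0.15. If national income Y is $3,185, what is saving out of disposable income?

Yd = (1 − 0.15)(3185) = 0.85(3185) = 2707.25
C = 483 + 0.89(2707.25) = 483 + 2409.4525 = 2892.4525
S = Yd − C = 2707.25 − 2892.4525 = -185.2025

S = -185.2025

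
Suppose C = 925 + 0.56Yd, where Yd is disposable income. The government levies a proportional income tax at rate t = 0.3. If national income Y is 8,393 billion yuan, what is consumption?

Yd = (1 − 0.3)(8393) = 0.7(8393) = 5875.1
C = 925 + 0.56(5875.1) = 925 + 3290.056 = 4215.056

C = 4215.056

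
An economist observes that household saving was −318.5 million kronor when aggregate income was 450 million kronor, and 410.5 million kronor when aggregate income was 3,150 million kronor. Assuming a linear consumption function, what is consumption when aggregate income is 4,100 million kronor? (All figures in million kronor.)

C = 3433

MPS = ΔS/ΔY = (410.5 − (-318.5))/(3150 − 450) = 729/2700 = 0.27
MPC = 1 − MPS = 0.73
Autonomous saving = -318.5 − 0.27(450) = -440, so a = 440
C = 440 + 0.73(4100) = 440 + 2993 = 3433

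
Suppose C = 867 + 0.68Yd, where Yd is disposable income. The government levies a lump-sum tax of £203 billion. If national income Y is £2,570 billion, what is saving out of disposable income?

S = -109.56

Yd = Y − T = 2570 − 203 = 2367
C = 867 + 0.68(2367) = 867 + 1609.56 = 2476.56
S = Yd − C = 2367 − 2476.56 = -109.56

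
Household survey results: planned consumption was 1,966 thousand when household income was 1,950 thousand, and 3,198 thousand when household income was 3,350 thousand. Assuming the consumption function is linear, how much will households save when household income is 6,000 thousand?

MPC = (3198 − 1966)/(3350 − 1950) = 1232/1400 = 0.88
a = 1966 − 0.88(1950) = 1966 − 1716 = 250
C = 250 + 0.88(6000) = 5530
S = 6000 − 5530 = 470

S = 470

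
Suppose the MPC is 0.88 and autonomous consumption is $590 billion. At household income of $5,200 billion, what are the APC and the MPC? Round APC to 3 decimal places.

MPC = 0.88 (the slope of the consumption function)
C = 590 + 0.88(5200) = 5166, so APC = 5166/5200 = 0.993

APC = 0.993; MPC = 0.88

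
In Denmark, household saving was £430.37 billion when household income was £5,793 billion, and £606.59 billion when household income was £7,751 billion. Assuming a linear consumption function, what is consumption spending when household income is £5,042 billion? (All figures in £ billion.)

MPS = ΔS/ΔY = (606.59 − 430.37)/(7751 − 5793) = 176.22/1958 = 0.09
MPC = 1 − MPS = 0.91
Autonomous saving = 430.37 − 0.09(5793) = -91, so a = 91
C = 91 + 0.91(5042) = 91 + 4588.22 = 4679.22

C = 4679.22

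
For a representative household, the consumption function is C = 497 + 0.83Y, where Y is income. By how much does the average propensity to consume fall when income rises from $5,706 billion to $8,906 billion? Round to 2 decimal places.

ΔAPC = 0.03

At Y = 5706: C = 497 + 0.83(5706) = 5232.98, APC = 5232.98/5706 = 0.917
At Y = 8906: C = 7888.98, APC = 7888.98/8906 = 0.886
Fall in APC = 0.917 − 0.886 = 0.031 ≈ 0.03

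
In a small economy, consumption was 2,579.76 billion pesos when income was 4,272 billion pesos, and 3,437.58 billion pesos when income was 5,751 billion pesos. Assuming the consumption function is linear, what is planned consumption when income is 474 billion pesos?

MPC = (3437.58 − 2579.76)/(5751 − 4272) = 857.82/1479 = 0.58
a = 2579.76 − 0.58(4272) = 2579.76 − 2477.76 = 102
C = 102 + 0.58(474) = 102 + 274.92 = 376.92

C = 376.92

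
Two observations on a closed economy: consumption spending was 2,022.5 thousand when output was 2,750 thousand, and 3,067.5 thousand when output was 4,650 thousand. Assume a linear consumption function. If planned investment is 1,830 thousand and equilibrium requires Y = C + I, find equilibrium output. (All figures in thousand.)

Y = 5200

MPC = (3067.5 − 2022.5)/(4650 − 2750) = 1045/1900 = 0.55
a = 2022.5 − 0.55(2750) = 510
Equilibrium: Y = 510 + 0.55Y + 1830
0.45Y = 2340, so Y = 2340/0.45 = 5200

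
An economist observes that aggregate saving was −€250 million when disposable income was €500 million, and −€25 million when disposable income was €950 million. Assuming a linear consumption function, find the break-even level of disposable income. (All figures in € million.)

MPS = ΔS/ΔY = (-25 − (-250))/(950 − 500) = 225/450 = 0.5
MPC = 1 − MPS = 0.5
From S(500) = -250: −a + 0.5(500) = -250, so a = 250 − (-250) = 500
Break-even (S = 0): Y = a/MPS = 500/0.5 = 1000

Y = 1000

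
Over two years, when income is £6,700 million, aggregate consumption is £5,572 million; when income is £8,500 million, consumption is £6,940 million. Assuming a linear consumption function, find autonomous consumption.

a = 480

MPC = ΔC/ΔY = (6940 − 5572)/(8500 − 6700) = 1368/1800 = 0.76
a = C − MPC·Y = 5572 − 0.76(6700) = 5572 − 5092 = 480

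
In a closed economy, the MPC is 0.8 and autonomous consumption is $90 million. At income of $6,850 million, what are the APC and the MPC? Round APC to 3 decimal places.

APC = 0.813; MPC = 0.8

MPC = 0.8 (the slope of the consumption function)
C = 90 + 0.8(6850) = 5570, so APC = 5570/6850 = 0.813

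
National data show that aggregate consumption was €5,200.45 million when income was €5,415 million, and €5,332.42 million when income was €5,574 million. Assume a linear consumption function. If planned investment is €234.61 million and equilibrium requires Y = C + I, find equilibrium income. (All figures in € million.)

Y = 5533

MPC = (5332.42 − 5200.45)/(5574 − 5415) = 131.97/159 = 0.83
a = 5200.45 − 0.83(5415) = 706
Equilibrium: Y = 706 + 0.83Y + 234.61
0.17Y = 940.61, so Y = 940.61/0.17 = 5533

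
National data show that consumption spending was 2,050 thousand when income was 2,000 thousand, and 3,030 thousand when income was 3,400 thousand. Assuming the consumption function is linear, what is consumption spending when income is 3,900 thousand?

MPC = (3030 − 2050)/(3400 − 2000) = 980/1400 = 0.7
a = 2050 − 0.7(2000) = 2050 − 1400 = 650
C = 650 + 0.7(3900) = 650 + 2730 = 3380

C = 3380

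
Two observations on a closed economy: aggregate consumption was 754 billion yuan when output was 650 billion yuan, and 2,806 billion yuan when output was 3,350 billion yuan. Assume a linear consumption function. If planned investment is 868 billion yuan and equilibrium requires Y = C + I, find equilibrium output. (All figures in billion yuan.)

MPC = (2806 − 754)/(3350 − 650) = 2052/2700 = 0.76
a = 754 − 0.76(650) = 260
Equilibrium: Y = 260 + 0.76Y + 868
0.24Y = 1128, so Y = 1128/0.24 = 4700

Y = 4700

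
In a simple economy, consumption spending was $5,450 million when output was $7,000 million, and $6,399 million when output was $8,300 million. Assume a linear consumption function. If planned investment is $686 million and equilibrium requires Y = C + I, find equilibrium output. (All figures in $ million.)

MPC = (6399 − 5450)/(8300 − 7000) = 949/1300 = 0.73
a = 5450 − 0.73(7000) = 340
Equilibrium: Y = 340 + 0.73Y + 686
0.27Y = 1026, so Y = 1026/0.27 = 3800

Y = 3800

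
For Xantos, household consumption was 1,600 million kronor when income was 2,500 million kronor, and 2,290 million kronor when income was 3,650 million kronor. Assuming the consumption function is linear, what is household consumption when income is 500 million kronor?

MPC = (2290 − 1600)/(3650 − 2500) = 690/1150 = 0.6
a = 1600 − 0.6(2500) = 1600 − 1500 = 100
C = 100 + 0.6(500) = 100 + 300 = 400

C = 400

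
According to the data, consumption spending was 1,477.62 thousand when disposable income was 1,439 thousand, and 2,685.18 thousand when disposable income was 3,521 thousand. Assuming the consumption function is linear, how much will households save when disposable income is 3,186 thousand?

MPC = (2685.18 − 1477.62)/(3521 − 1439) = 1207.56/2082 = 0.58
a = 1477.62 − 0.58(1439) = 1477.62 − 834.62 = 643
C = 643 + 0.58(3186) = 2490.88
S = 3186 − 2490.88 = 695.12

S = 695.12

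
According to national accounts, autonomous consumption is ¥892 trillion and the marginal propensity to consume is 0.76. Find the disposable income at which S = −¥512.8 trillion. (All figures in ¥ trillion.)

S = Y − C = -892 + 0.24Y
-892 + 0.24Y = -512.8, so 0.24Y = 379.2 and Y = 1580

Y = 1580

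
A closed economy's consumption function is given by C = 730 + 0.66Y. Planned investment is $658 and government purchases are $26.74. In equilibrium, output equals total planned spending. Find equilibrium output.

Y = 4161

Y = C + I + G = 730 + 0.66Y + 658 + 26.74
Y − 0.66Y = 1414.74
0.34Y = 1414.74, so Y = 1414.74/0.34 = 4161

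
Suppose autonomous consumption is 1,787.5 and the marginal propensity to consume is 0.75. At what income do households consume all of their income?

Y = 7150

At break-even, C = Y: 1787.5 + 0.75Y = Y
0.25Y = 1787.5, so Y = 1787.5/0.25 = 7150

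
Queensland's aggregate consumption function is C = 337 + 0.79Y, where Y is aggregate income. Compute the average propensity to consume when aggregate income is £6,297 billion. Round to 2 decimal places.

APC = 0.84

C = 337 + 0.79(6297) = 5311.63
APC = C/Y = 5311.63/6297 = 0.84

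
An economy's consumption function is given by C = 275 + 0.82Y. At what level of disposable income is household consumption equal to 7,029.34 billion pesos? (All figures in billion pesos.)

Y = 8237

275 + 0.82Y = 7029.34
0.82Y = 6754.34, so Y = 6754.34/0.82 = 8237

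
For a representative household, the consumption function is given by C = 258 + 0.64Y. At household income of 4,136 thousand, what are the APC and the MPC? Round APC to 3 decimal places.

APC = 0.702; MPC = 0.64

MPC = 0.64 (the slope of the consumption function)
C = 258 + 0.64(4136) = 2905.04, so APC = 2905.04/4136 = 0.702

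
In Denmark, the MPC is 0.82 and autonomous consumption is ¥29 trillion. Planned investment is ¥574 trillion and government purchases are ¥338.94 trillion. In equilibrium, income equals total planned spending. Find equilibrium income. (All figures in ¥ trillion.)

Y = 5233

Y = C + I + G = 29 + 0.82Y + 574 + 338.94
Y − 0.82Y = 941.94
0.18Y = 941.94, so Y = 941.94/0.18 = 5233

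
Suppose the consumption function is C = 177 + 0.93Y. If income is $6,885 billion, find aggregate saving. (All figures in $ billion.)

C = 177 + 0.93(6885) = 177 + 6403.05 = 6580.05
S = Y − C = 6885 − 6580.05 = 304.95

S = 304.95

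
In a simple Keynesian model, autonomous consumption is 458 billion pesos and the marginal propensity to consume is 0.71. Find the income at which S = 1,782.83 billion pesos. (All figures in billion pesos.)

Y = 7727

S = Y − C = -458 + 0.29Y
-458 + 0.29Y = 1782.83, so 0.29Y = 2240.83 and Y = 7727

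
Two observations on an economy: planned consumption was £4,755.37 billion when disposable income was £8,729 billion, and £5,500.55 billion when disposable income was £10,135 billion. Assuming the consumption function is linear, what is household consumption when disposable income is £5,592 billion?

MPC = (5500.55 − 4755.37)/(10135 − 8729) = 745.18/1406 = 0.53
a = 4755.37 − 0.53(8729) = 4755.37 − 4626.37 = 129
C = 129 + 0.53(5592) = 129 + 2963.76 = 3092.76

C = 3092.76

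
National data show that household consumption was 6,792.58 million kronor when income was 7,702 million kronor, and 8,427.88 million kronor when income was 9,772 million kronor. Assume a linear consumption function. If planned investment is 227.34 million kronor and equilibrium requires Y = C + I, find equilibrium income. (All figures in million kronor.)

Y = 4454

MPC = (8427.88 − 6792.58)/(9772 − 7702) = 1635.3/2070 = 0.79
a = 6792.58 − 0.79(7702) = 708
Equilibrium: Y = 708 + 0.79Y + 227.34
0.21Y = 935.34, so Y = 935.34/0.21 = 4454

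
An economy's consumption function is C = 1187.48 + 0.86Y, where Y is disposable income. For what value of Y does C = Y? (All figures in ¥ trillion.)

Y = 8482

At break-even, C = Y: 1187.48 + 0.86Y = Y
0.14Y = 1187.48, so Y = 1187.48/0.14 = 8482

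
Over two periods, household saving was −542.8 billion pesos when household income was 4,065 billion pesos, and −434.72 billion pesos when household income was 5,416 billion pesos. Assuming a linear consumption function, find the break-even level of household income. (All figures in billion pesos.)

Y = 10850

MPS = ΔS/ΔY = (-434.72 − (-542.8))/(5416 − 4065) = 108.08/1351 = 0.08
MPC = 1 − MPS = 0.92
From S(4065) = -542.8: −a + 0.08(4065) = -542.8, so a = 325.2 − (-542.8) = 868
Break-even (S = 0): Y = a/MPS = 868/0.08 = 10850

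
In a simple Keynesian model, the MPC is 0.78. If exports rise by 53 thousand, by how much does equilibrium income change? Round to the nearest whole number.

ΔY ≈ 241

The multiplier is 1/(1 − MPC) = 1/0.22.
ΔY = 53/0.22 = 240.91 ≈ 241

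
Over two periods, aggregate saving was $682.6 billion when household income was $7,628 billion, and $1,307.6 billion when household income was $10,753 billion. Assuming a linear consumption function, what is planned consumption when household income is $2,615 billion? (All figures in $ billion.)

MPS = ΔS/ΔY = (1307.6 − 682.6)/(10753 − 7628) = 625/3125 = 0.2
MPC = 1 − MPS = 0.8
Autonomous saving = 682.6 − 0.2(7628) = -843, so a = 843
C = 843 + 0.8(2615) = 843 + 2092 = 2935

C = 2935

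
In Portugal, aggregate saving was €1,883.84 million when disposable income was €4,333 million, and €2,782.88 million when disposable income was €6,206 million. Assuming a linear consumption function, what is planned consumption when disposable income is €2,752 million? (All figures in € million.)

C = 1627.04

MPS = ΔS/ΔY = (2782.88 − 1883.84)/(6206 − 4333) = 899.04/1873 = 0.48
MPC = 1 − MPS = 0.52
Autonomous saving = 1883.84 − 0.48(4333) = -196, so a = 196
C = 196 + 0.52(2752) = 196 + 1431.04 = 1627.04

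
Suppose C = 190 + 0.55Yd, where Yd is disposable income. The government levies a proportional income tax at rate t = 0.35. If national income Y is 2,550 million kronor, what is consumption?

C = 1101.625

Yd = (1 − 0.35)(2550) = 0.65(2550) = 1657.5
C = 190 + 0.55(1657.5) = 190 + 911.625 = 1101.625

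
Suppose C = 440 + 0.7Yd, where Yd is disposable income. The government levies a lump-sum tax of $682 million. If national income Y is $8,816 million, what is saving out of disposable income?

Yd = Y − T = 8816 − 682 = 8134
C = 440 + 0.7(8134) = 440 + 5693.8 = 6133.8
S = Yd − C = 8134 − 6133.8 = 2000.2

S = 2000.2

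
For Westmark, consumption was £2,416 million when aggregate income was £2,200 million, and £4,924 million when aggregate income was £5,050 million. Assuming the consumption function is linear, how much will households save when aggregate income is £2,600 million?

MPC = (4924 − 2416)/(5050 − 2200) = 2508/2850 = 0.88
a = 2416 − 0.88(2200) = 2416 − 1936 = 480
C = 480 + 0.88(2600) = 2768
S = 2600 − 2768 = -168

S = -168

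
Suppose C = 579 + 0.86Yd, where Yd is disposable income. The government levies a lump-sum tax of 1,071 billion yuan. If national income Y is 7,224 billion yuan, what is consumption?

C = 5870.58

Yd = Y − T = 7224 − 1071 = 6153
C = 579 + 0.86(6153) = 579 + 5291.58 = 5870.58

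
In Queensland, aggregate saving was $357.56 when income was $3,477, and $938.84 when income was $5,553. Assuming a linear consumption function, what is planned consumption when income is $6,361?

C = 5195.92

MPS = ΔS/ΔY = (938.84 − 357.56)/(5553 − 3477) = 581.28/2076 = 0.28
MPC = 1 − MPS = 0.72
Autonomous saving = 357.56 − 0.28(3477) = -616, so a = 616
C = 616 + 0.72(6361) = 616 + 4579.92 = 5195.92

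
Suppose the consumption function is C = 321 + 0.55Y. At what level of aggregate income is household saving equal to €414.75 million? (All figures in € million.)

Y = 1635

S = Y − C = -321 + 0.45Y
-321 + 0.45Y = 414.75, so 0.45Y = 735.75 and Y = 1635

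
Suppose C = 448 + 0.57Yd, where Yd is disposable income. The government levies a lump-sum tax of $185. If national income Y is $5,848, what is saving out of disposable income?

S = 1987.09

Yd = Y − T = 5848 − 185 = 5663
C = 448 + 0.57(5663) = 448 + 3227.91 = 3675.91
S = Yd − C = 5663 − 3675.91 = 1987.09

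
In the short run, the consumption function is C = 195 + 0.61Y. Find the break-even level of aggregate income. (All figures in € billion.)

Y = 500

At break-even, C = Y: 195 + 0.61Y = Y
0.39Y = 195, so Y = 195/0.39 = 500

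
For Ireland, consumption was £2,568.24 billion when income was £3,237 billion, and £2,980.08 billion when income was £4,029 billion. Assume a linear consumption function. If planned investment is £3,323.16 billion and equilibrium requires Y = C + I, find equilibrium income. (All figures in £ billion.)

MPC = (2980.08 − 2568.24)/(4029 − 3237) = 411.84/792 = 0.52
a = 2568.24 − 0.52(3237) = 885
Equilibrium: Y = 885 + 0.52Y + 3323.16
0.48Y = 4208.16, so Y = 4208.16/0.48 = 8767

Y = 8767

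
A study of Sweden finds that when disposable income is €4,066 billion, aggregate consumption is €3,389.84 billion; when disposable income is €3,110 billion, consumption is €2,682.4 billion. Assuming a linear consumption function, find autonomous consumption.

a = 381

MPC = ΔC/ΔY = (3389.84 − 2682.4)/(4066 − 3110) = 707.44/956 = 0.74
a = C − MPC·Y = 2682.4 − 0.74(3110) = 2682.4 − 2301.4 = 381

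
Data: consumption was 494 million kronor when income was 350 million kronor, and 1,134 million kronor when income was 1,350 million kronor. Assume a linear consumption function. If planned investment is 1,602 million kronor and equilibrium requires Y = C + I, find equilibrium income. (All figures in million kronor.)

Y = 5200

MPC = (1134 − 494)/(1350 − 350) = 640/1000 = 0.64
a = 494 − 0.64(350) = 270
Equilibrium: Y = 270 + 0.64Y + 1602
0.36Y = 1872, so Y = 1872/0.36 = 5200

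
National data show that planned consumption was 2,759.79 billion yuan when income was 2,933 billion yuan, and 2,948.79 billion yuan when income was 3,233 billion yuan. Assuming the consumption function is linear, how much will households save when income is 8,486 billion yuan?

MPC = (2948.79 − 2759.79)/(3233 − 2933) = 189/300 = 0.63
a = 2759.79 − 0.63(2933) = 2759.79 − 1847.79 = 912
C = 912 + 0.63(8486) = 6258.18
S = 8486 − 6258.18 = 2227.82

S = 2227.82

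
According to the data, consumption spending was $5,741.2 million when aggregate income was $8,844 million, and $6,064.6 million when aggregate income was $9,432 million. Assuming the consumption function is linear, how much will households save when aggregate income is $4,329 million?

MPC = (6064.6 − 5741.2)/(9432 − 8844) = 323.4/588 = 0.55
a = 5741.2 − 0.55(8844) = 5741.2 − 4864.2 = 877
C = 877 + 0.55(4329) = 3257.95
S = 4329 − 3257.95 = 1071.05

S = 1071.05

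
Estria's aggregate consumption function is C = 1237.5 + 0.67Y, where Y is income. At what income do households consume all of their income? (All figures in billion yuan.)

Y = 3750

At break-even, C = Y: 1237.5 + 0.67Y = Y
0.33Y = 1237.5, so Y = 1237.5/0.33 = 3750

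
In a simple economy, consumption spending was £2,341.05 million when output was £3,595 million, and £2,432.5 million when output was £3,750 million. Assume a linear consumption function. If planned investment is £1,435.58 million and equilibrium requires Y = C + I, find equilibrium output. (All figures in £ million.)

Y = 4038

MPC = (2432.5 − 2341.05)/(3750 − 3595) = 91.45/155 = 0.59
a = 2341.05 − 0.59(3595) = 220
Equilibrium: Y = 220 + 0.59Y + 1435.58
0.41Y = 1655.58, so Y = 1655.58/0.41 = 4038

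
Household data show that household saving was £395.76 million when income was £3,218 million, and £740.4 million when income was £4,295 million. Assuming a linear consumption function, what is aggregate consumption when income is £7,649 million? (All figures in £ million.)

MPS = ΔS/ΔY = (740.4 − 395.76)/(4295 − 3218) = 344.64/1077 = 0.32
MPC = 1 − MPS = 0.68
Autonomous saving = 395.76 − 0.32(3218) = -634, so a = 634
C = 634 + 0.68(7649) = 634 + 5201.32 = 5835.32

C = 5835.32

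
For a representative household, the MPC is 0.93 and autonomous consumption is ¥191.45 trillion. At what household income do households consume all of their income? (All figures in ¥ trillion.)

At break-even, C = Y: 191.45 + 0.93Y = Y
0.07Y = 191.45, so Y = 191.45/0.07 = 2735

Y = 2735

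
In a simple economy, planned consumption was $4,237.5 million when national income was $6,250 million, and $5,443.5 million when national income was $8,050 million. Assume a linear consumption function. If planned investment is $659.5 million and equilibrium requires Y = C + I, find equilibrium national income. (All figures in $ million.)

Y = 2150

MPC = (5443.5 − 4237.5)/(8050 − 6250) = 1206/1800 = 0.67
a = 4237.5 − 0.67(6250) = 50
Equilibrium: Y = 50 + 0.67Y + 659.5
0.33Y = 709.5, so Y = 709.5/0.33 = 2150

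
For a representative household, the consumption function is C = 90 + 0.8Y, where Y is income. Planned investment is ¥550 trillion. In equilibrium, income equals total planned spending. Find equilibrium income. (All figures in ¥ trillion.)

Y = C + I = 90 + 0.8Y + 550
Y − 0.8Y = 640
0.2Y = 640, so Y = 640/0.2 = 3200

Y = 3200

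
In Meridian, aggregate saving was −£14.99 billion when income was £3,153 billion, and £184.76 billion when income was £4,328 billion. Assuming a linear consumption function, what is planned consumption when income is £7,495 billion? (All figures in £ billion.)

C = 6771.85

MPS = ΔS/ΔY = (184.76 − (-14.99))/(4328 − 3153) = 199.75/1175 = 0.17
MPC = 1 − MPS = 0.83
Autonomous saving = -14.99 − 0.17(3153) = -551, so a = 551
C = 551 + 0.83(7495) = 551 + 6220.85 = 6771.85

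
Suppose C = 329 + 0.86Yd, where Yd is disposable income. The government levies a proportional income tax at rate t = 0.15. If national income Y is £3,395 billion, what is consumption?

C = 2810.745

Yd = (1 − 0.15)(3395) = 0.85(3395) = 2885.75
C = 329 + 0.86(2885.75) = 329 + 2481.745 = 2810.745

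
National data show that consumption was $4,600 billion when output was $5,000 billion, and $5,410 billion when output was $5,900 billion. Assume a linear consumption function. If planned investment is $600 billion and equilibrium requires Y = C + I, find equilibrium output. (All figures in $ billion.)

Y = 7000

MPC = (5410 − 4600)/(5900 − 5000) = 810/900 = 0.9
a = 4600 − 0.9(5000) = 100
Equilibrium: Y = 100 + 0.9Y + 600
0.1Y = 700, so Y = 700/0.1 = 7000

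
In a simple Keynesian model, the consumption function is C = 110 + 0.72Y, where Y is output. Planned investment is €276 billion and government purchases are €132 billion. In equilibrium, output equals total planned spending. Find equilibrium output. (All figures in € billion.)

Y = 1850

Y = C + I + G = 110 + 0.72Y + 276 + 132
Y − 0.72Y = 518
0.28Y = 518, so Y = 518/0.28 = 1850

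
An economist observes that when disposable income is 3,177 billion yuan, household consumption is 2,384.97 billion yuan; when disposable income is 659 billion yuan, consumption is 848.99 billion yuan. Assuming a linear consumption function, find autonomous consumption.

a = 447

MPC = ΔC/ΔY = (2384.97 − 848.99)/(3177 − 659) = 1535.98/2518 = 0.61
a = C − MPC·Y = 848.99 − 0.61(659) = 848.99 − 401.99 = 447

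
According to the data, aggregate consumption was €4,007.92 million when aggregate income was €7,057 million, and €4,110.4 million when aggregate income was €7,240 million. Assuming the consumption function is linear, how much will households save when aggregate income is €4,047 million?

MPC = (4110.4 − 4007.92)/(7240 − 7057) = 102.48/183 = 0.56
a = 4007.92 − 0.56(7057) = 4007.92 − 3951.92 = 56
C = 56 + 0.56(4047) = 2322.32
S = 4047 − 2322.32 = 1724.68

S = 1724.68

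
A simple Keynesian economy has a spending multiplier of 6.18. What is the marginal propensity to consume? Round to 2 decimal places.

k = 1/(1 − MPC), so 1 − MPC = 1/k = 1/6.18 = 0.1618
MPC = 1 − 0.1618 = 0.84

MPC = 0.84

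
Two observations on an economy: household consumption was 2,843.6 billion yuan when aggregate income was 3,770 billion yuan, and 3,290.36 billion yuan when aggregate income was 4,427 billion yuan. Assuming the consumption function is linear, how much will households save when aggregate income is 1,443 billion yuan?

MPC = (3290.36 − 2843.6)/(4427 − 3770) = 446.76/657 = 0.68
a = 2843.6 − 0.68(3770) = 2843.6 − 2563.6 = 280
C = 280 + 0.68(1443) = 1261.24
S = 1443 − 1261.24 = 181.76

S = 181.76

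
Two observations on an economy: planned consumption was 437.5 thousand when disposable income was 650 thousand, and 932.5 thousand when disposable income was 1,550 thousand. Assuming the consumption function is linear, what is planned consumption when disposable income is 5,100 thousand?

C = 2885

MPC = (932.5 − 437.5)/(1550 − 650) = 495/900 = 0.55
a = 437.5 − 0.55(650) = 437.5 − 357.5 = 80
C = 80 + 0.55(5100) = 80 + 2805 = 2885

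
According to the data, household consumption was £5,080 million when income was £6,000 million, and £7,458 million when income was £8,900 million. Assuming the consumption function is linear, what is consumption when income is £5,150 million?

MPC = (7458 − 5080)/(8900 − 6000) = 2378/2900 = 0.82
a = 5080 − 0.82(6000) = 5080 − 4920 = 160
C = 160 + 0.82(5150) = 160 + 4223 = 4383

C = 4383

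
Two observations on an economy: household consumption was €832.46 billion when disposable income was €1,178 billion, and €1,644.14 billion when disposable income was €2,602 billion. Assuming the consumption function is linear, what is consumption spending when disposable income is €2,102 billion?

C = 1359.14

MPC = (1644.14 − 832.46)/(2602 − 1178) = 811.68/1424 = 0.57
a = 832.46 − 0.57(1178) = 832.46 − 671.46 = 161
C = 161 + 0.57(2102) = 161 + 1198.14 = 1359.14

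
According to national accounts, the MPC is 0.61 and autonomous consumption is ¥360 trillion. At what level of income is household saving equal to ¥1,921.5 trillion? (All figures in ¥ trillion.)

S = Y − C = -360 + 0.39Y
-360 + 0.39Y = 1921.5, so 0.39Y = 2281.5 and Y = 5850

Y = 5850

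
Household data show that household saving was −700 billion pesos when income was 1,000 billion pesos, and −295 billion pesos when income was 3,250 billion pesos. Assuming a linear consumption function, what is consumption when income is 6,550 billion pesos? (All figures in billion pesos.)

MPS = ΔS/ΔY = (-295 − (-700))/(3250 − 1000) = 405/2250 = 0.18
MPC = 1 − MPS = 0.82
Autonomous saving = -700 − 0.18(1000) = -880, so a = 880
C = 880 + 0.82(6550) = 880 + 5371 = 6251

C = 6251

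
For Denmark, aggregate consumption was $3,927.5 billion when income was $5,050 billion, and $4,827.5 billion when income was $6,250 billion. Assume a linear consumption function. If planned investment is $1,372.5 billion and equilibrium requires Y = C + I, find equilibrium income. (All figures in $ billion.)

Y = 6050

MPC = (4827.5 − 3927.5)/(6250 − 5050) = 900/1200 = 0.75
a = 3927.5 − 0.75(5050) = 140
Equilibrium: Y = 140 + 0.75Y + 1372.5
0.25Y = 1512.5, so Y = 1512.5/0.25 = 6050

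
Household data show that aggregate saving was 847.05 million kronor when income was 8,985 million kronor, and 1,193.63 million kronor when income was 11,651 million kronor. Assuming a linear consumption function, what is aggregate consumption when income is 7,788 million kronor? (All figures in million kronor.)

MPS = ΔS/ΔY = (1193.63 − 847.05)/(11651 − 8985) = 346.58/2666 = 0.13
MPC = 1 − MPS = 0.87
Autonomous saving = 847.05 − 0.13(8985) = -321, so a = 321
C = 321 + 0.87(7788) = 321 + 6775.56 = 7096.56

C = 7096.56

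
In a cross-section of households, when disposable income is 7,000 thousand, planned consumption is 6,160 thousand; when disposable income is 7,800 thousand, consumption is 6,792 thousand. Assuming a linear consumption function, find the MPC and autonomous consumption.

MPC = ΔC/ΔY = (6792 − 6160)/(7800 − 7000) = 632/800 = 0.79
a = C − MPC·Y = 6160 − 0.79(7000) = 6160 − 5530 = 630

MPC = 0.79; a = 630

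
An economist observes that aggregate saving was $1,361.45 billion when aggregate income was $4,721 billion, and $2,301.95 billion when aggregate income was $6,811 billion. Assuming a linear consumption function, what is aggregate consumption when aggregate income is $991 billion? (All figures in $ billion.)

C = 1308.05

MPS = ΔS/ΔY = (2301.95 − 1361.45)/(6811 − 4721) = 940.5/2090 = 0.45
MPC = 1 − MPS = 0.55
Autonomous saving = 1361.45 − 0.45(4721) = -763, so a = 763
C = 763 + 0.55(991) = 763 + 545.05 = 1308.05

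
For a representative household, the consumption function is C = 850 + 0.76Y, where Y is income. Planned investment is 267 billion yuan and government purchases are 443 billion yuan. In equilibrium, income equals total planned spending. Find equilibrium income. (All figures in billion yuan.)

Y = 6500

Y = C + I + G = 850 + 0.76Y + 267 + 443
Y − 0.76Y = 1560
0.24Y = 1560, so Y = 1560/0.24 = 6500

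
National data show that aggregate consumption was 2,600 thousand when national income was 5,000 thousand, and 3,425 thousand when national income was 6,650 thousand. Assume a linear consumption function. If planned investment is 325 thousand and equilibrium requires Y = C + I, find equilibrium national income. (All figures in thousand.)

Y = 850

MPC = (3425 − 2600)/(6650 − 5000) = 825/1650 = 0.5
a = 2600 − 0.5(5000) = 100
Equilibrium: Y = 100 + 0.5Y + 325
0.5Y = 425, so Y = 425/0.5 = 850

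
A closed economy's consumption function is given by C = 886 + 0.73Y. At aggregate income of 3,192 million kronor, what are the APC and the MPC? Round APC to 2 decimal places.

MPC = 0.73 (the slope of the consumption function)
C = 886 + 0.73(3192) = 3216.16, so APC = 3216.16/3192 = 1.01

APC = 1.01; MPC = 0.73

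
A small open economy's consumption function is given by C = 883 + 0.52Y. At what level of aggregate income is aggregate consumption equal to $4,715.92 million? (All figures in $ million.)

Y = 7371

883 + 0.52Y = 4715.92
0.52Y = 3832.92, so Y = 3832.92/0.52 = 7371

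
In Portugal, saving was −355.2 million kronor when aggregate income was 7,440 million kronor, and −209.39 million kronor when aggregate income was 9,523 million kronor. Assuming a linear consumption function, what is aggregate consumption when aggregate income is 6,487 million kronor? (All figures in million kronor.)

MPS = ΔS/ΔY = (-209.39 − (-355.2))/(9523 − 7440) = 145.81/2083 = 0.07
MPC = 1 − MPS = 0.93
Autonomous saving = -355.2 − 0.07(7440) = -876, so a = 876
C = 876 + 0.93(6487) = 876 + 6032.91 = 6908.91

C = 6908.91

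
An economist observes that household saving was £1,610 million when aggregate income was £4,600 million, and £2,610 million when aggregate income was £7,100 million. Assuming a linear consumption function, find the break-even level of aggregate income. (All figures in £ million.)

Y = 575

MPS = ΔS/ΔY = (2610 − 1610)/(7100 − 4600) = 1000/2500 = 0.4
MPC = 1 − MPS = 0.6
From S(4600) = 1610: −a + 0.4(4600) = 1610, so a = 1840 − 1610 = 230
Break-even (S = 0): Y = a/MPS = 230/0.4 = 575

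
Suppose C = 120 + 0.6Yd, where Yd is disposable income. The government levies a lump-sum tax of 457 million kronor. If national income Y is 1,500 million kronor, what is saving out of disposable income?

S = 297.2

Yd = Y − T = 1500 − 457 = 1043
C = 120 + 0.6(1043) = 120 + 625.8 = 745.8
S = Yd − C = 1043 − 745.8 = 297.2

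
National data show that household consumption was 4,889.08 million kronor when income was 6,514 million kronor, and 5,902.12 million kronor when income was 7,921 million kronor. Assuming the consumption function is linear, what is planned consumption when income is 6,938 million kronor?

MPC = (5902.12 − 4889.08)/(7921 − 6514) = 1013.04/1407 = 0.72
a = 4889.08 − 0.72(6514) = 4889.08 − 4690.08 = 199
C = 199 + 0.72(6938) = 199 + 4995.36 = 5194.36

C = 5194.36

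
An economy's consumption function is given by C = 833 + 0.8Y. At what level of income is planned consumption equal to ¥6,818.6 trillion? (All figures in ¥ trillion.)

833 + 0.8Y = 6818.6
0.8Y = 5985.6, so Y = 5985.6/0.8 = 7482

Y = 7482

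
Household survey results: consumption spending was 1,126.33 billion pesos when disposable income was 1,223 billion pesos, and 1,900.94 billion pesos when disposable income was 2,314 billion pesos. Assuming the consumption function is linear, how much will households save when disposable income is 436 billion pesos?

MPC = (1900.94 − 1126.33)/(2314 − 1223) = 774.61/1091 = 0.71
a = 1126.33 − 0.71(1223) = 1126.33 − 868.33 = 258
C = 258 + 0.71(436) = 567.56
S = 436 − 567.56 = -131.56

S = -131.56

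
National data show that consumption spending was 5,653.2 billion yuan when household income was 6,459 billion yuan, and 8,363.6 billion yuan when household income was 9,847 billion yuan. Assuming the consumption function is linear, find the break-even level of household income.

MPC = (8363.6 − 5653.2)/(9847 − 6459) = 2710.4/3388 = 0.8
a = 5653.2 − 0.8(6459) = 5653.2 − 5167.2 = 486
Break-even: Y = a/(1−MPC) = 486/0.2 = 2430

Y = 2430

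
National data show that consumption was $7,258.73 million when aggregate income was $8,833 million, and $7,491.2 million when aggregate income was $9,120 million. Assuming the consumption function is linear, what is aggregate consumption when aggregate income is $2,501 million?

MPC = (7491.2 − 7258.73)/(9120 − 8833) = 232.47/287 = 0.81
a = 7258.73 − 0.81(8833) = 7258.73 − 7154.73 = 104
C = 104 + 0.81(2501) = 104 + 2025.81 = 2129.81

C = 2129.81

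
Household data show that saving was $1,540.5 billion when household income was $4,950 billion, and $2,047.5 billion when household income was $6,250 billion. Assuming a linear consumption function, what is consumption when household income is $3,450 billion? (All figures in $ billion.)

C = 2494.5

MPS = ΔS/ΔY = (2047.5 − 1540.5)/(6250 − 4950) = 507/1300 = 0.39
MPC = 1 − MPS = 0.61
Autonomous saving = 1540.5 − 0.39(4950) = -390, so a = 390
C = 390 + 0.61(3450) = 390 + 2104.5 = 2494.5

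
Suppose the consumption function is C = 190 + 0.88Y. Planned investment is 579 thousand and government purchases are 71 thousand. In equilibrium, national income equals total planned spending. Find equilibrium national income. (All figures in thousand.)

Y = 7000

Y = C + I + G = 190 + 0.88Y + 579 + 71
Y − 0.88Y = 840
0.12Y = 840, so Y = 840/0.12 = 7000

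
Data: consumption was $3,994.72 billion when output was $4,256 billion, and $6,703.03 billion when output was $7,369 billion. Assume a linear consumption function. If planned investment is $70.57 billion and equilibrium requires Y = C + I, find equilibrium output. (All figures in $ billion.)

Y = 2789

MPC = (6703.03 − 3994.72)/(7369 − 4256) = 2708.31/3113 = 0.87
a = 3994.72 − 0.87(4256) = 292
Equilibrium: Y = 292 + 0.87Y + 70.57
0.13Y = 362.57, so Y = 362.57/0.13 = 2789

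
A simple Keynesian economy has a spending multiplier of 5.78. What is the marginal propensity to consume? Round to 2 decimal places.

k = 1/(1 − MPC), so 1 − MPC = 1/k = 1/5.78 = 0.1730
MPC = 1 − 0.1730 = 0.83

MPC = 0.83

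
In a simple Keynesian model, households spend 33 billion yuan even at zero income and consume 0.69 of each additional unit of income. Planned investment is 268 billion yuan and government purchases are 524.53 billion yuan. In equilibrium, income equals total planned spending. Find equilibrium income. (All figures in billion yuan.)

Y = C + I + G = 33 + 0.69Y + 268 + 524.53
Y − 0.69Y = 825.53
0.31Y = 825.53, so Y = 825.53/0.31 = 2663

Y = 2663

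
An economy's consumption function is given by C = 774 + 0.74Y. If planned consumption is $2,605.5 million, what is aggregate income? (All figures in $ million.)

774 + 0.74Y = 2605.5
0.74Y = 1831.5, so Y = 1831.5/0.74 = 2475

Y = 2475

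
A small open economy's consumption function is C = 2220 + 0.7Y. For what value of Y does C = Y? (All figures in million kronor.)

Y = 7400

At break-even, C = Y: 2220 + 0.7Y = Y
0.3Y = 2220, so Y = 2220/0.3 = 7400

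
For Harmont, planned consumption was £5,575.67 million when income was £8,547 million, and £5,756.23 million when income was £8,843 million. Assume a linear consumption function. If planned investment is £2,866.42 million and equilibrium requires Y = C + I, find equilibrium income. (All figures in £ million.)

MPC = (5756.23 − 5575.67)/(8843 − 8547) = 180.56/296 = 0.61
a = 5575.67 − 0.61(8547) = 362
Equilibrium: Y = 362 + 0.61Y + 2866.42
0.39Y = 3228.42, so Y = 3228.42/0.39 = 8278

Y = 8278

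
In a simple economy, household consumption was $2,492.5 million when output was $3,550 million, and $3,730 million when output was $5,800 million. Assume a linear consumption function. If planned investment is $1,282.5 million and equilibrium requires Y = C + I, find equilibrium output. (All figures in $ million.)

Y = 4050

MPC = (3730 − 2492.5)/(5800 − 3550) = 1237.5/2250 = 0.55
a = 2492.5 − 0.55(3550) = 540
Equilibrium: Y = 540 + 0.55Y + 1282.5
0.45Y = 1822.5, so Y = 1822.5/0.45 = 4050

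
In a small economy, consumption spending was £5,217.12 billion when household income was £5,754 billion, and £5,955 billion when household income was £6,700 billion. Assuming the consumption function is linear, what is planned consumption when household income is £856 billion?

MPC = (5955 − 5217.12)/(6700 − 5754) = 737.88/946 = 0.78
a = 5217.12 − 0.78(5754) = 5217.12 − 4488.12 = 729
C = 729 + 0.78(856) = 729 + 667.68 = 1396.68

C = 1396.68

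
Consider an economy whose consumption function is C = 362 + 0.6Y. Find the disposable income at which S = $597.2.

S = Y − C = -362 + 0.4Y
-362 + 0.4Y = 597.2, so 0.4Y = 959.2 and Y = 2398

Y = 2398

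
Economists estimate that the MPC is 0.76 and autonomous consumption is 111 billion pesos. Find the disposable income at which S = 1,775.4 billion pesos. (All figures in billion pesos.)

S = Y − C = -111 + 0.24Y
-111 + 0.24Y = 1775.4, so 0.24Y = 1886.4 and Y = 7860

Y = 7860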